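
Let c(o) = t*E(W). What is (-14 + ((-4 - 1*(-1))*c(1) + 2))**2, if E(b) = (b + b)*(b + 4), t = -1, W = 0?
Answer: 144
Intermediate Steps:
E(b) = 2*b*(4 + b) (E(b) = (2*b)*(4 + b) = 2*b*(4 + b))
c(o) = 0 (c(o) = -2*0*(4 + 0) = -2*0*4 = -1*0 = 0)
(-14 + ((-4 - 1*(-1))*c(1) + 2))**2 = (-14 + ((-4 - 1*(-1))*0 + 2))**2 = (-14 + ((-4 + 1)*0 + 2))**2 = (-14 + (-3*0 + 2))**2 = (-14 + (0 + 2))**2 = (-14 + 2)**2 = (-12)**2 = 144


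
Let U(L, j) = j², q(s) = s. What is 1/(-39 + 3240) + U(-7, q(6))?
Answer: 115237/3201 ≈ 36.000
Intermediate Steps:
1/(-39 + 3240) + U(-7, q(6)) = 1/(-39 + 3240) + 6² = 1/3201 + 36 = 115237/3201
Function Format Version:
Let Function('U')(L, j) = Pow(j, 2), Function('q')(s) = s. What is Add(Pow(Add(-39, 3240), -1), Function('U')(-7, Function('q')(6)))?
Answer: Rational(115237, 3201) ≈ 36.000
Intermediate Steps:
Add(Pow(Add(-39, 3240), -1), Function('U')(-7, Function('q')(6))) = Add(Pow(Add(-39, 3240), -1), Pow(6, 2)) = Add(Pow(3201, -1), 36) = Add(Rational(1, 3201), 36) = Rational(115237, 3201)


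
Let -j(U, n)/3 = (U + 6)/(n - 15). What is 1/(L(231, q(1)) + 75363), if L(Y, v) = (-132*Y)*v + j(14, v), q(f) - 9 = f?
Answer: -1/229545 ≈ -4.3564e-6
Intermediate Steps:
j(U, n) = -3*(6 + U)/(-15 + n) (j(U, n) = -3*(U + 6)/(n - 15) = -3*(6 + U)/(-15 + n))
q(f) = 9 + f
L(Y, v) = -60/(-15 + v) - 132*Y*v (L(Y, v) = (-132*Y)*v + 3*(-6 - 1*14)/(-15 + v) = -132*Y*v + 3*(-6 - 14)/(-15 + v) = -132*Y*v + 3*(-20)/(-15 + v) = -132*Y*v - 60/(-15 + v) = -60/(-15 + v) - 132*Y*v)
1/(L(231, q(1)) + 75363) = 1/(12*(-5 - 11*231*(9 + 1)*(-15 + (9 + 1)))/(-15 + (9 + 1)) + 75363) = 1/(12*(-5 - 11*231*10*(-15 + 10))/(-15 + 10) + 75363) = 1/(12*(-5 - 11*231*10*(-5))/(-5) + 75363) = 1/(12*(-⅕)*(-5 + 127050) + 75363) = 1/(12*(-⅕)*127045 + 75363) = 1/(-304908 + 75363) = 1/(-229545) = -1/229545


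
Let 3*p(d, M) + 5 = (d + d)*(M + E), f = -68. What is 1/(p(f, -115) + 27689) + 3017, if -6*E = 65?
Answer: 906686951/300526 ≈ 3017.0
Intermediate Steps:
E = -65/6 (E = -⅙*65 = -65/6 ≈ -10.833)
p(d, M) = -5/3 + 2*d*(-65/6 + M)/3 (p(d, M) = -5/3 + ((d + d)*(M - 65/6))/3 = -5/3 + ((2*d)*(-65/6 + M))/3 = -5/3 + (2*d*(-65/6 + M))/3 = -5/3 + 2*d*(-65/6 + M)/3)
1/(p(f, -115) + 27689) + 3017 = 1/((-5/3 - 65/9*(-68) + (⅔)*(-115)*(-68)) + 27689) + 3017 = 1/((-5/3 + 4420/9 + 15640/3) + 27689) + 3017 = 1/(51325/9 + 27689) + 3017 = 1/(300526/9) + 3017 = 9/300526 + 3017 = 906686951/300526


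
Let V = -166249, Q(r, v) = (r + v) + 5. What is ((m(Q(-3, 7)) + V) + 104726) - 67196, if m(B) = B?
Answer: -128710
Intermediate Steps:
Q(r, v) = 5 + r + v
((m(Q(-3, 7)) + V) + 104726) - 67196 = (((5 - 3 + 7) - 166249) + 104726) - 67196 = ((9 - 166249) + 104726) - 67196 = (-166240 + 104726) - 67196 = -61514 - 67196 = -128710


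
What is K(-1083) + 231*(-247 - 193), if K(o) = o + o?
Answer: -103806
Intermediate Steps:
K(o) = 2*o
K(-1083) + 231*(-247 - 193) = 2*(-1083) + 231*(-247 - 193) = -2166 + 231*(-440) = -2166 - 101640 = -103806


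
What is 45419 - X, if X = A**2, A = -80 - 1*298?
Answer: -97465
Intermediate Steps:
A = -378 (A = -80 - 298 = -378)
X = 142884 (X = (-378)**2 = 142884)
45419 - X = 45419 - 1*142884 = 45419 - 142884 = -97465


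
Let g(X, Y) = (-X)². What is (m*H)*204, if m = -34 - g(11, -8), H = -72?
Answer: 2276640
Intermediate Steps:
g(X, Y) = X²
m = -155 (m = -34 - 1*11² = -34 - 1*121 = -34 - 121 = -155)
(m*H)*204 = -155*(-72)*204 = 11160*204 = 2276640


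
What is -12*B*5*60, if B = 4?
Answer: -14400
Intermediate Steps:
-12*B*5*60 = -12*4*5*60 = -240*60 = -14400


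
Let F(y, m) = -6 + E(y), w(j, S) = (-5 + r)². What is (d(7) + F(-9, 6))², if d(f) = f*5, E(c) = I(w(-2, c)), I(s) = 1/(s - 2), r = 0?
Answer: 446224/529 ≈ 843.52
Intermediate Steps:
w(j, S) = 25 (w(j, S) = (-5 + 0)² = (-5)² = 25)
I(s) = 1/(-2 + s)
E(c) = 1/23 (E(c) = 1/(-2 + 25) = 1/23)
d(f) = 5*f
F(y, m) = -137/23 (F(y, m) = -6 + 1/23 = -137/23)
(d(7) + F(-9, 6))² = (5*7 - 137/23)² = (35 - 137/23)² = (668/23)² = 446224/529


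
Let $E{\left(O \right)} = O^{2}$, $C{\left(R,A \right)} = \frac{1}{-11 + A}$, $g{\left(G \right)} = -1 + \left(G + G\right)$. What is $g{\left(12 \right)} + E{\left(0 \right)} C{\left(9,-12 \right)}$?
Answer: $23$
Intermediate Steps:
$g{\left(G \right)} = -1 + 2 G$
$g{\left(12 \right)} + E{\left(0 \right)} C{\left(9,-12 \right)} = \left(-1 + 2 \cdot 12\right) + \frac{0^{2}}{-11 - 12} = \left(-1 + 24\right) + \frac{0}{-23} = 23 + 0 \left(- \frac{1}{23}\right) = 23 + 0 = 23$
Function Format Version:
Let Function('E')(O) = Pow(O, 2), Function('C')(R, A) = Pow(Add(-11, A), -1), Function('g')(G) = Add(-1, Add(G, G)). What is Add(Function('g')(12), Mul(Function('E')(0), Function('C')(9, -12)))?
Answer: 23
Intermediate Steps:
Function('g')(G) = Add(-1, Mul(2, G))
Add(Function('g')(12), Mul(Function('E')(0), Function('C')(9, -12))) = Add(Add(-1, Mul(2, 12)), Mul(Pow(0, 2), Pow(Add(-11, -12), -1))) = Add(Add(-1, 24), Mul(0, Pow(-23, -1))) = Add(23, Mul(0, Rational(-1, 23))) = Add(23, 0) = 23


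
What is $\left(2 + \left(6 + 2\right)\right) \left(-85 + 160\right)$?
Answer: $750$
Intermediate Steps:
$\left(2 + \left(6 + 2\right)\right) \left(-85 + 160\right) = \left(2 + 8\right) 75 = 10 \cdot 75 = 750$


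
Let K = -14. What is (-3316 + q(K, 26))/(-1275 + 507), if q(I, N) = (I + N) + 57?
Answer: 3247/768 ≈ 4.2279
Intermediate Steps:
q(I, N) = 57 + I + N
(-3316 + q(K, 26))/(-1275 + 507) = (-3316 + (57 - 14 + 26))/(-1275 + 507) = (-3316 + 69)/(-768) = -3247*(-1/768) = 3247/768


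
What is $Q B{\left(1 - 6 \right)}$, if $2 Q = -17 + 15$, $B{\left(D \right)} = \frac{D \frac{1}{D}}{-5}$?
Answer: $\frac{1}{5} \approx 0.2$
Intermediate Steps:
$B{\left(D \right)} = - \frac{1}{5}$ ($B{\left(D \right)} = 1 \left(- \frac{1}{5}\right) = - \frac{1}{5}$)
$Q = -1$ ($Q = \frac{-17 + 15}{2} = \frac{1}{2} \left(-2\right) = -1$)
$Q B{\left(1 - 6 \right)} = \left(-1\right) \left(- \frac{1}{5}\right) = \frac{1}{5}$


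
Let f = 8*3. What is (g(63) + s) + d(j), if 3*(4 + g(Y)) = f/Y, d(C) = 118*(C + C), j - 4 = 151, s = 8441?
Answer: 2836079/63 ≈ 45017.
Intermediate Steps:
j = 155 (j = 4 + 151 = 155)
f = 24
d(C) = 236*C (d(C) = 118*(2*C) = 236*C)
g(Y) = -4 + 8/Y (g(Y) = -4 + (24/Y)/3 = -4 + 8/Y)
(g(63) + s) + d(j) = ((-4 + 8/63) + 8441) + 236*155 = ((-4 + 8*(1/63)) + 8441) + 36580 = ((-4 + 8/63) + 8441) + 36580 = (-244/63 + 8441) + 36580 = 531539/63 + 36580 = 2836079/63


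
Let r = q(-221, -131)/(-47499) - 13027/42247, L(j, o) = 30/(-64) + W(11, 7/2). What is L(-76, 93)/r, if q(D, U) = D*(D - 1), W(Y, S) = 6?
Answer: -39464908309/9569748576 ≈ -4.1239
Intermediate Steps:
q(D, U) = D*(-1 + D)
L(j, o) = 177/32 (L(j, o) = 30/(-64) + 6 = 30*(-1/64) + 6 = -15/32 + 6 = 177/32)
r = -897163929/668896751 (r = -221*(-1 - 221)/(-47499) - 13027/42247 = -221*(-222)*(-1/47499) - 13027*1/42247 = 49062*(-1/47499) - 13027/42247 = -16354/15833 - 13027/42247 = -897163929/668896751 ≈ -1.3413)
L(-76, 93)/r = 177/(32*(-897163929/668896751)) = (177/32)*(-668896751/897163929) = -39464908309/9569748576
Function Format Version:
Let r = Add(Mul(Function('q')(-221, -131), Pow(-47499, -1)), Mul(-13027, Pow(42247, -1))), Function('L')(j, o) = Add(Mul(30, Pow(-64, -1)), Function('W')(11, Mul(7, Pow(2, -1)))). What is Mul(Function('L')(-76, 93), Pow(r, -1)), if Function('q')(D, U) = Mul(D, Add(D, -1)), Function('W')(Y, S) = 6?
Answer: Rational(-39464908309, 9569748576) ≈ -4.1239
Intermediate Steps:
Function('q')(D, U) = Mul(D, Add(-1, D))
Function('L')(j, o) = Rational(177, 32) (Function('L')(j, o) = Add(Mul(30, Pow(-64, -1)), 6) = Add(Mul(30, Rational(-1, 64)), 6) = Add(Rational(-15, 32), 6) = Rational(177, 32))
r = Rational(-897163929, 668896751) (r = Add(Mul(Mul(-221, Add(-1, -221)), Pow(-47499, -1)), Mul(-13027, Pow(42247, -1))) = Add(Mul(Mul(-221, -222), Rational(-1, 47499)), Mul(-13027, Rational(1, 42247))) = Add(Mul(49062, Rational(-1, 47499)), Rational(-13027, 42247)) = Add(Rational(-16354, 15833), Rational(-13027, 42247)) = Rational(-897163929, 668896751) ≈ -1.3413)
Mul(Function('L')(-76, 93), Pow(r, -1)) = Mul(Rational(177, 32), Pow(Rational(-897163929, 668896751), -1)) = Mul(Rational(177, 32), Rational(-668896751, 897163929)) = Rational(-39464908309, 9569748576)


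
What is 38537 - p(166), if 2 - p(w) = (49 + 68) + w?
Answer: 38818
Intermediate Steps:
p(w) = -115 - w (p(w) = 2 - ((49 + 68) + w) = 2 - (117 + w) = 2 + (-117 - w) = -115 - w)
38537 - p(166) = 38537 - (-115 - 1*166) = 38537 - (-115 - 166) = 38537 - 1*(-281) = 38537 + 281 = 38818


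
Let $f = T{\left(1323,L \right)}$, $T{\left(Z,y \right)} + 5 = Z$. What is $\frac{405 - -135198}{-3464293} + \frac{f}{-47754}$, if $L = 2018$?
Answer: $- \frac{788680274}{11816703423} \approx -0.066743$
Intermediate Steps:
$T{\left(Z,y \right)} = -5 + Z$
$f = 1318$ ($f = -5 + 1323 = 1318$)
$\frac{405 - -135198}{-3464293} + \frac{f}{-47754} = \frac{405 - -135198}{-3464293} + \frac{1318}{-47754} = \left(405 + 135198\right) \left(- \frac{1}{3464293}\right) + 1318 \left(- \frac{1}{47754}\right) = 135603 \left(- \frac{1}{3464293}\right) - \frac{659}{23877} = - \frac{135603}{3464293} - \frac{659}{23877} = - \frac{788680274}{11816703423}$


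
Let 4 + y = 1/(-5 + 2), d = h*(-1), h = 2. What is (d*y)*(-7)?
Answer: -182/3 ≈ -60.667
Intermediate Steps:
d = -2 (d = 2*(-1) = -2)
y = -13/3 (y = -4 + 1/(-5 + 2) = -4 + 1/(-3) = -4 - 1/3 = -13/3 ≈ -4.3333)
(d*y)*(-7) = -2*(-13/3)*(-7) = (26/3)*(-7) = -182/3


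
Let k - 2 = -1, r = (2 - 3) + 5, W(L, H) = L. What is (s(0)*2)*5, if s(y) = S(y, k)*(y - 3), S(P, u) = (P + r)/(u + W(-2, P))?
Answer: 120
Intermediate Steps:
r = 4 (r = -1 + 5 = 4)
k = 1 (k = 2 - 1 = 1)
S(P, u) = (4 + P)/(-2 + u) (S(P, u) = (P + 4)/(u - 2) = (4 + P)/(-2 + u))
s(y) = (-4 - y)*(-3 + y) (s(y) = ((4 + y)/(-2 + 1))*(y - 3) = ((4 + y)/(-1))*(-3 + y) = (-(4 + y))*(-3 + y) = (-4 - y)*(-3 + y))
(s(0)*2)*5 = ((12 - 1*0 - 1*0²)*2)*5 = ((12 + 0 - 1*0)*2)*5 = ((12 + 0 + 0)*2)*5 = (12*2)*5 = 24*5 = 120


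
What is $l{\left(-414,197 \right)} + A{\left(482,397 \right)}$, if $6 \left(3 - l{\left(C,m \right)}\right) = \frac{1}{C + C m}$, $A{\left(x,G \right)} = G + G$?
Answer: $\frac{391990105}{491832} \approx 797.0$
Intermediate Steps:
$A{\left(x,G \right)} = 2 G$
$l{\left(C,m \right)} = 3 - \frac{1}{6 \left(C + C m\right)}$
$l{\left(-414,197 \right)} + A{\left(482,397 \right)} = \frac{-1 + 18 \left(-414\right) + 18 \left(-414\right) 197}{6 \left(-414\right) \left(1 + 197\right)} + 2 \cdot 397 = \frac{1}{6} \left(- \frac{1}{414}\right) \frac{1}{198} \left(-1 - 7452 - 1468044\right) + 794 = \frac{1}{6} \left(- \frac{1}{414}\right) \frac{1}{198} \left(-1475497\right) + 794 = \frac{1475497}{491832} + 794 = \frac{391990105}{491832}$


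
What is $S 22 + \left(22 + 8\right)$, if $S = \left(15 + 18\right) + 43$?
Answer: $1702$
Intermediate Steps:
$S = 76$ ($S = 33 + 43 = 76$)
$S 22 + \left(22 + 8\right) = 76 \cdot 22 + \left(22 + 8\right) = 1672 + 30 = 1702$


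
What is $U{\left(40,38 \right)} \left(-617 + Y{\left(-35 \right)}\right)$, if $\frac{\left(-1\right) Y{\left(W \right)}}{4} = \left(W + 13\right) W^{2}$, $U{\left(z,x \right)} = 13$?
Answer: $1393379$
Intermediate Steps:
$Y{\left(W \right)} = - 4 W^{2} \left(13 + W\right)$ ($Y{\left(W \right)} = - 4 \left(W + 13\right) W^{2} = - 4 \left(13 + W\right) W^{2} = - 4 W^{2} \left(13 + W\right)$)
$U{\left(40,38 \right)} \left(-617 + Y{\left(-35 \right)}\right) = 13 \left(-617 + 4 \left(-35\right)^{2} \left(-13 - -35\right)\right) = 13 \left(-617 + 4 \cdot 1225 \left(-13 + 35\right)\right) = 13 \left(-617 + 4 \cdot 1225 \cdot 22\right) = 13 \left(-617 + 107800\right) = 13 \cdot 107183 = 1393379$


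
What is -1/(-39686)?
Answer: 1/39686 ≈ 2.5198e-5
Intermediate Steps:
-1/(-39686) = -1*(-1/39686) = 1/39686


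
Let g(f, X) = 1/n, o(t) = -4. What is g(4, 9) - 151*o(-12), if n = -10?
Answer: 6039/10 ≈ 603.90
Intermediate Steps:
g(f, X) = -⅒ (g(f, X) = 1/(-10) = -⅒)
g(4, 9) - 151*o(-12) = -⅒ - 151*(-4) = -⅒ + 604 = 6039/10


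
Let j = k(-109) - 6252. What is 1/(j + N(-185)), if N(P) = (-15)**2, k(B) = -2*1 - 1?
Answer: -1/6030 ≈ -0.00016584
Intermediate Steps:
k(B) = -3 (k(B) = -2 - 1 = -3)
N(P) = 225
j = -6255 (j = -3 - 6252 = -6255)
1/(j + N(-185)) = 1/(-6255 + 225) = 1/(-6030) = -1/6030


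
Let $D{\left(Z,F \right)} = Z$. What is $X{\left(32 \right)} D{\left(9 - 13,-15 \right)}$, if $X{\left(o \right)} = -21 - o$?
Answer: $212$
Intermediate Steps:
$X{\left(32 \right)} D{\left(9 - 13,-15 \right)} = \left(-21 - 32\right) \left(9 - 13\right) = \left(-21 - 32\right) \left(-4\right) = \left(-53\right) \left(-4\right) = 212$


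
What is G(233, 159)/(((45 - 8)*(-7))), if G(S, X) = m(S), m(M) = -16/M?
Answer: 16/60347 ≈ 0.00026513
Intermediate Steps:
G(S, X) = -16/S
G(233, 159)/(((45 - 8)*(-7))) = (-16/233)/(((45 - 8)*(-7))) = (-16*1/233)/((37*(-7))) = -16/233/(-259) = -16/233*(-1/259) = 16/60347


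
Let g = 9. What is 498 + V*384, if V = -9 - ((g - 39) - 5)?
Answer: 10482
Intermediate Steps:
V = 26 (V = -9 - ((9 - 39) - 5) = -9 - (-30 - 5) = -9 - 1*(-35) = -9 + 35 = 26)
498 + V*384 = 498 + 26*384 = 498 + 9984 = 10482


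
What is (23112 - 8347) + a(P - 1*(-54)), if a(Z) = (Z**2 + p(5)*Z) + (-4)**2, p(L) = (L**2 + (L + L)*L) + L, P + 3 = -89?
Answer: 13185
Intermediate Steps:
P = -92 (P = -3 - 89 = -92)
p(L) = L + 3*L**2 (p(L) = (L**2 + (2*L)*L) + L = (L**2 + 2*L**2) + L = 3*L**2 + L = L + 3*L**2)
a(Z) = 16 + Z**2 + 80*Z (a(Z) = (Z**2 + (5*(1 + 3*5))*Z) + (-4)**2 = (Z**2 + (5*(1 + 15))*Z) + 16 = (Z**2 + (5*16)*Z) + 16 = (Z**2 + 80*Z) + 16 = 16 + Z**2 + 80*Z)
(23112 - 8347) + a(P - 1*(-54)) = (23112 - 8347) + (16 + (-92 - 1*(-54))**2 + 80*(-92 - 1*(-54))) = 14765 + (16 + (-92 + 54)**2 + 80*(-92 + 54)) = 14765 + (16 + (-38)**2 + 80*(-38)) = 14765 + (16 + 1444 - 3040) = 14765 - 1580 = 13185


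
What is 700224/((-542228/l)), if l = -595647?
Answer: 104271581232/135557 ≈ 7.6921e+5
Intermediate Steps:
700224/((-542228/l)) = 700224/((-542228/(-595647))) = 700224/((-542228*(-1/595647))) = 700224/(542228/595647) = 700224*(595647/542228) = 104271581232/135557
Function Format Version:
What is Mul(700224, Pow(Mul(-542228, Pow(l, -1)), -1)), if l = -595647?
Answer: Rational(104271581232, 135557) ≈ 7.6921e+5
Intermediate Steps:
Mul(700224, Pow(Mul(-542228, Pow(l, -1)), -1)) = Mul(700224, Pow(Mul(-542228, Pow(-595647, -1)), -1)) = Mul(700224, Pow(Mul(-542228, Rational(-1, 595647)), -1)) = Mul(700224, Pow(Rational(542228, 595647), -1)) = Mul(700224, Rational(595647, 542228)) = Rational(104271581232, 135557)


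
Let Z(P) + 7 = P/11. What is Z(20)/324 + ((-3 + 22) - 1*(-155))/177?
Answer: 67783/70092 ≈ 0.96706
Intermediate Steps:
Z(P) = -7 + P/11
Z(20)/324 + ((-3 + 22) - 1*(-155))/177 = (-7 + (1/11)*20)/324 + ((-3 + 22) - 1*(-155))/177 = (-7 + 20/11)*(1/324) + (19 + 155)*(1/177) = -57/11*1/324 + 174*(1/177) = -19/1188 + 58/59 = 67783/70092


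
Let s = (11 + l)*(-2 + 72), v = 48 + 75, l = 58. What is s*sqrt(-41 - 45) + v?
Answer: 123 + 4830*I*sqrt(86) ≈ 123.0 + 44792.0*I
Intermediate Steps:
v = 123
s = 4830 (s = (11 + 58)*(-2 + 72) = 69*70 = 4830)
s*sqrt(-41 - 45) + v = 4830*sqrt(-41 - 45) + 123 = 4830*sqrt(-86) + 123 = 4830*(I*sqrt(86)) + 123 = 4830*I*sqrt(86) + 123 = 123 + 4830*I*sqrt(86)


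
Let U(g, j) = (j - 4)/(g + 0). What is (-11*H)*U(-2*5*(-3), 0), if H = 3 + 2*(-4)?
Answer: -22/3 ≈ -7.3333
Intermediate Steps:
H = -5 (H = 3 - 8 = -5)
U(g, j) = (-4 + j)/g
(-11*H)*U(-2*5*(-3), 0) = (-11*(-5))*((-4 + 0)/((-2*5*(-3)))) = 55*(-4/(-10*(-3))) = 55*(-4/30) = 55*((1/30)*(-4)) = 55*(-2/15) = -22/3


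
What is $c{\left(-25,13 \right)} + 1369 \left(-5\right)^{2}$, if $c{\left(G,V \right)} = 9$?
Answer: $34234$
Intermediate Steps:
$c{\left(-25,13 \right)} + 1369 \left(-5\right)^{2} = 9 + 1369 \left(-5\right)^{2} = 9 + 1369 \cdot 25 = 9 + 34225 = 34234$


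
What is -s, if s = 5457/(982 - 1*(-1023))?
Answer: -5457/2005 ≈ -2.7217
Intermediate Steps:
s = 5457/2005 (s = 5457/(982 + 1023) = 5457/2005 ≈ 2.7217)
-s = -1*5457/2005 = -5457/2005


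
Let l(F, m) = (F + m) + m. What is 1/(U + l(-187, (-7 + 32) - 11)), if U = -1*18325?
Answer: -1/18484 ≈ -5.4101e-5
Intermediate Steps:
U = -18325
l(F, m) = F + 2*m
1/(U + l(-187, (-7 + 32) - 11)) = 1/(-18325 + (-187 + 2*((-7 + 32) - 11))) = 1/(-18325 + (-187 + 2*(25 - 11))) = 1/(-18325 + (-187 + 2*14)) = 1/(-18325 + (-187 + 28)) = 1/(-18325 - 159) = 1/(-18484) = -1/18484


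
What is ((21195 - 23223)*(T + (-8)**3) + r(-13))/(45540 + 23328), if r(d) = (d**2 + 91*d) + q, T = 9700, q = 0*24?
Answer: -3105713/11478 ≈ -270.58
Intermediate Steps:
q = 0
r(d) = d**2 + 91*d (r(d) = (d**2 + 91*d) + 0 = d**2 + 91*d)
((21195 - 23223)*(T + (-8)**3) + r(-13))/(45540 + 23328) = ((21195 - 23223)*(9700 + (-8)**3) - 13*(91 - 13))/(45540 + 23328) = (-2028*(9700 - 512) - 13*78)/68868 = (-2028*9188 - 1014)*(1/68868) = (-18633264 - 1014)*(1/68868) = -18634278*1/68868 = -3105713/11478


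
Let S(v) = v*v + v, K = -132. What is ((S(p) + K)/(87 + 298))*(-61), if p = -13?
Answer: -1464/385 ≈ -3.8026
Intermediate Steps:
S(v) = v + v² (S(v) = v² + v = v + v²)
((S(p) + K)/(87 + 298))*(-61) = ((-13*(1 - 13) - 132)/(87 + 298))*(-61) = ((-13*(-12) - 132)/385)*(-61) = ((156 - 132)*(1/385))*(-61) = (24*(1/385))*(-61) = (24/385)*(-61) = -1464/385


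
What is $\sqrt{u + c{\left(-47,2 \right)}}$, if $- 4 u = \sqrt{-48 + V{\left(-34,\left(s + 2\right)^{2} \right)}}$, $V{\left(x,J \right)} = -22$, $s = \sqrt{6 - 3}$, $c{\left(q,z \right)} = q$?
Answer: $\frac{\sqrt{-188 - i \sqrt{70}}}{2} \approx 0.15251 - 6.8574 i$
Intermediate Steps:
$s = \sqrt{3} \approx 1.732$
$u = - \frac{i \sqrt{70}}{4}$ ($u = - \frac{\sqrt{-48 - 22}}{4} = - \frac{\sqrt{-70}}{4} = - \frac{i \sqrt{70}}{4} \approx - 2.0917 i$)
$\sqrt{u + c{\left(-47,2 \right)}} = \sqrt{- \frac{i \sqrt{70}}{4} - 47} = \sqrt{-47 - \frac{i \sqrt{70}}{4}}$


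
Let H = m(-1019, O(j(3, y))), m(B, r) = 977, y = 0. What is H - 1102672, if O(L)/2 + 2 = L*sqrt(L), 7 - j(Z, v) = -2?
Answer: -1101695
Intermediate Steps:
j(Z, v) = 9 (j(Z, v) = 7 - 1*(-2) = 7 + 2 = 9)
O(L) = -4 + 2*L**(3/2) (O(L) = -4 + 2*(L*sqrt(L)) = -4 + 2*L**(3/2))
H = 977
H - 1102672 = 977 - 1102672 = -1101695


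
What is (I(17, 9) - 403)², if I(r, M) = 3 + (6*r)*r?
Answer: 1779556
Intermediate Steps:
I(r, M) = 3 + 6*r²
(I(17, 9) - 403)² = ((3 + 6*17²) - 403)² = ((3 + 6*289) - 403)² = ((3 + 1734) - 403)² = (1737 - 403)² = 1334² = 1779556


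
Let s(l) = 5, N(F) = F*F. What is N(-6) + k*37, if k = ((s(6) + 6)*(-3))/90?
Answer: 673/30 ≈ 22.433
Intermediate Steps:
N(F) = F²
k = -11/30 (k = ((5 + 6)*(-3))/90 = (11*(-3))*(1/90) = -33*1/90 = -11/30 ≈ -0.36667)
N(-6) + k*37 = (-6)² - 11/30*37 = 36 - 407/30 = 673/30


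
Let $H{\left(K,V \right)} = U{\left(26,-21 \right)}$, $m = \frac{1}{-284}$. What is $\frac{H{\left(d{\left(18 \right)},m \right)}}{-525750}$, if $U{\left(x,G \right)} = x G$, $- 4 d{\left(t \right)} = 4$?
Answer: $\frac{91}{87625} \approx 0.0010385$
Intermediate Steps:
$d{\left(t \right)} = -1$ ($d{\left(t \right)} = \left(- \frac{1}{4}\right) 4 = -1$)
$m = - \frac{1}{284} \approx -0.0035211$
$U{\left(x,G \right)} = G x$
$H{\left(K,V \right)} = -546$ ($H{\left(K,V \right)} = \left(-21\right) 26 = -546$)
$\frac{H{\left(d{\left(18 \right)},m \right)}}{-525750} = - \frac{546}{-525750} = \left(-546\right) \left(- \frac{1}{525750}\right) = \frac{91}{87625}$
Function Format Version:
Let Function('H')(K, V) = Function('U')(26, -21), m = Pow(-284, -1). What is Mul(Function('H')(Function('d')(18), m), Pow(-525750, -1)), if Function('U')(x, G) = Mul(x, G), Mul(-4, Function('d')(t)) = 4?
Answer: Rational(91, 87625) ≈ 0.0010385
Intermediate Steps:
Function('d')(t) = -1 (Function('d')(t) = Mul(Rational(-1, 4), 4) = -1)
m = Rational(-1, 284) ≈ -0.0035211
Function('U')(x, G) = Mul(G, x)
Function('H')(K, V) = -546 (Function('H')(K, V) = Mul(-21, 26) = -546)
Mul(Function('H')(Function('d')(18), m), Pow(-525750, -1)) = Mul(-546, Pow(-525750, -1)) = Mul(-546, Rational(-1, 525750)) = Rational(91, 87625)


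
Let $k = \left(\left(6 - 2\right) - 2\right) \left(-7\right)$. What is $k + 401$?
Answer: $387$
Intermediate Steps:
$k = -14$ ($k = \left(4 - 2\right) \left(-7\right) = 2 \left(-7\right) = -14$)
$k + 401 = -14 + 401 = 387$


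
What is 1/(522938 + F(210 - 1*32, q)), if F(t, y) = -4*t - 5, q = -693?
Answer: 1/522221 ≈ 1.9149e-6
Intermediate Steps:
F(t, y) = -5 - 4*t
1/(522938 + F(210 - 1*32, q)) = 1/(522938 + (-5 - 4*(210 - 1*32))) = 1/(522938 + (-5 - 4*(210 - 32))) = 1/(522938 + (-5 - 4*178)) = 1/(522938 + (-5 - 712)) = 1/(522938 - 717) = 1/522221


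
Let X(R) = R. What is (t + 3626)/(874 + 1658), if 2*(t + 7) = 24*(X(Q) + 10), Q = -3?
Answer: 3703/2532 ≈ 1.4625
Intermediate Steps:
t = 77 (t = -7 + (24*(-3 + 10))/2 = -7 + (24*7)/2 = -7 + (½)*168 = -7 + 84 = 77)
(t + 3626)/(874 + 1658) = (77 + 3626)/(874 + 1658) = 3703/2532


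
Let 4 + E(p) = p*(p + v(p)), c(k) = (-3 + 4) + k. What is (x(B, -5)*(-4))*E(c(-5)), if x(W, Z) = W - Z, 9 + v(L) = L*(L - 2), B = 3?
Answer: 1536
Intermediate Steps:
c(k) = 1 + k
v(L) = -9 + L*(-2 + L) (v(L) = -9 + L*(L - 2) = -9 + L*(-2 + L))
E(p) = -4 + p*(-9 + p**2 - p) (E(p) = -4 + p*(p + (-9 + p**2 - 2*p)) = -4 + p*(-9 + p**2 - p))
(x(B, -5)*(-4))*E(c(-5)) = ((3 - 1*(-5))*(-4))*(-4 + (1 - 5)**3 - (1 - 5)**2 - 9*(1 - 5)) = ((3 + 5)*(-4))*(-4 + (-4)**3 - 1*(-4)**2 - 9*(-4)) = (8*(-4))*(-4 - 64 - 1*16 + 36) = -32*(-4 - 64 - 16 + 36) = -32*(-48) = 1536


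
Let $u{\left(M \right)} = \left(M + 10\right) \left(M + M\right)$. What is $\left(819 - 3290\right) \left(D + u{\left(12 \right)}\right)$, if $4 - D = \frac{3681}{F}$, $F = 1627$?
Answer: $- \frac{2129712893}{1627} \approx -1.309 \cdot 10^{6}$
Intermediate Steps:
$u{\left(M \right)} = 2 M \left(10 + M\right)$ ($u{\left(M \right)} = \left(10 + M\right) 2 M = 2 M \left(10 + M\right)$)
$D = \frac{2827}{1627}$ ($D = 4 - \frac{3681}{1627} = \frac{2827}{1627} \approx 1.7376$)
$\left(819 - 3290\right) \left(D + u{\left(12 \right)}\right) = \left(819 - 3290\right) \left(\frac{2827}{1627} + 2 \cdot 12 \left(10 + 12\right)\right) = - 2471 \left(\frac{2827}{1627} + 2 \cdot 12 \cdot 22\right) = - 2471 \left(\frac{2827}{1627} + 528\right) = \left(-2471\right) \frac{861883}{1627} = - \frac{2129712893}{1627}$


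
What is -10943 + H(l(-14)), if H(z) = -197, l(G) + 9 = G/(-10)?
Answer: -11140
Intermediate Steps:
l(G) = -9 - G/10 (l(G) = -9 + G/(-10) = -9 + G*(-⅒) = -9 - G/10)
-10943 + H(l(-14)) = -10943 - 197 = -11140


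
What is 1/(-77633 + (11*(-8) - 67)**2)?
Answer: -1/53608 ≈ -1.8654e-5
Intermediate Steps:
1/(-77633 + (11*(-8) - 67)**2) = 1/(-77633 + (-88 - 67)**2) = 1/(-77633 + (-155)**2) = 1/(-77633 + 24025) = 1/(-53608) = -1/53608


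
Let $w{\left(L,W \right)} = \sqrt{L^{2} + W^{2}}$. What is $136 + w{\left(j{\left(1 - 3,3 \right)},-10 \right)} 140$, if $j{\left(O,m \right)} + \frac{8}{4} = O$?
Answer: $136 + 280 \sqrt{29} \approx 1643.8$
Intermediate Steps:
$j{\left(O,m \right)} = -2 + O$
$136 + w{\left(j{\left(1 - 3,3 \right)},-10 \right)} 140 = 136 + \sqrt{\left(-2 + \left(1 - 3\right)\right)^{2} + \left(-10\right)^{2}} \cdot 140 = 136 + \sqrt{\left(-2 - 2\right)^{2} + 100} \cdot 140 = 136 + \sqrt{\left(-4\right)^{2} + 100} \cdot 140 = 136 + \sqrt{16 + 100} \cdot 140 = 136 + \sqrt{116} \cdot 140 = 136 + 2 \sqrt{29} \cdot 140 = 136 + 280 \sqrt{29}$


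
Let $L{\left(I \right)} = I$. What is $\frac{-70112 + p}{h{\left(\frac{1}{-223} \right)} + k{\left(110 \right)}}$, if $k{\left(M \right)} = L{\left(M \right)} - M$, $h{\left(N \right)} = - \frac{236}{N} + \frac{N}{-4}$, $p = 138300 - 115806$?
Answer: $- \frac{42475256}{46944177} \approx -0.9048$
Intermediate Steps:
$p = 22494$
$h{\left(N \right)} = - \frac{236}{N} - \frac{N}{4}$ ($h{\left(N \right)} = - \frac{236}{N} + N \left(- \frac{1}{4}\right) = - \frac{236}{N} - \frac{N}{4}$)
$k{\left(M \right)} = 0$ ($k{\left(M \right)} = M - M = 0$)
$\frac{-70112 + p}{h{\left(\frac{1}{-223} \right)} + k{\left(110 \right)}} = \frac{-70112 + 22494}{\left(- \frac{236}{\frac{1}{-223}} - \frac{1}{4 \left(-223\right)}\right) + 0} = - \frac{47618}{\left(- \frac{236}{- \frac{1}{223}} - - \frac{1}{892}\right) + 0} = - \frac{47618}{\left(\left(-236\right) \left(-223\right) + \frac{1}{892}\right) + 0} = - \frac{47618}{\left(52628 + \frac{1}{892}\right) + 0} = - \frac{47618}{\frac{46944177}{892} + 0} = - \frac{47618}{\frac{46944177}{892}} = \left(-47618\right) \frac{892}{46944177} = - \frac{42475256}{46944177}$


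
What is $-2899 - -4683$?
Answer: $1784$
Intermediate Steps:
$-2899 - -4683 = -2899 + 4683 = 1784$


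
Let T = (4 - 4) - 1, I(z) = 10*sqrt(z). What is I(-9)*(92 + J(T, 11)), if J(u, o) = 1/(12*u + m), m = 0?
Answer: 5515*I/2 ≈ 2757.5*I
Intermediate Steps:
T = -1 (T = 0 - 1 = -1)
J(u, o) = 1/(12*u) (J(u, o) = 1/(12*u + 0) = 1/(12*u))
I(-9)*(92 + J(T, 11)) = (10*sqrt(-9))*(92 + (1/12)/(-1)) = (10*(3*I))*(92 + (1/12)*(-1)) = (30*I)*(92 - 1/12) = (30*I)*(1103/12) = 5515*I/2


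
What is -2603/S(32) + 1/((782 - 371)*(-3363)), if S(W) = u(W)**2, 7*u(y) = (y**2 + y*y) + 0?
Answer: -176298764875/5797337628672 ≈ -0.030410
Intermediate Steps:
u(y) = 2*y**2/7 (u(y) = ((y**2 + y*y) + 0)/7 = ((y**2 + y**2) + 0)/7 = (2*y**2 + 0)/7 = (2*y**2)/7 = 2*y**2/7)
S(W) = 4*W**4/49 (S(W) = (2*W**2/7)**2 = 4*W**4/49)
-2603/S(32) + 1/((782 - 371)*(-3363)) = -2603/((4/49)*32**4) + 1/((782 - 371)*(-3363)) = -2603/((4/49)*1048576) - 1/3363/411 = -2603/4194304/49 + (1/411)*(-1/3363) = -2603*49/4194304 - 1/1382193 = -127547/4194304 - 1/1382193 = -176298764875/5797337628672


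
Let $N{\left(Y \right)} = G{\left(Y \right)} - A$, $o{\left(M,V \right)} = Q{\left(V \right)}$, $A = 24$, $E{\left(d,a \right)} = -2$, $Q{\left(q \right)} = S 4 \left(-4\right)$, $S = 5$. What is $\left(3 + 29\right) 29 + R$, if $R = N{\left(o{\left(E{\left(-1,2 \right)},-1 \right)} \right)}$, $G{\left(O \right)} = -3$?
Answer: $901$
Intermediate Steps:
$Q{\left(q \right)} = -80$ ($Q{\left(q \right)} = 5 \cdot 4 \left(-4\right) = 20 \left(-4\right) = -80$)
$o{\left(M,V \right)} = -80$
$N{\left(Y \right)} = -27$ ($N{\left(Y \right)} = -3 - 24 = -27$)
$R = -27$
$\left(3 + 29\right) 29 + R = \left(3 + 29\right) 29 - 27 = 32 \cdot 29 - 27 = 928 - 27 = 901$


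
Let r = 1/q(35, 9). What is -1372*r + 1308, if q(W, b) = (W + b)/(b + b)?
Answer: 8214/11 ≈ 746.73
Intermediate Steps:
q(W, b) = (W + b)/(2*b) (q(W, b) = (W + b)/((2*b)) = (W + b)*(1/(2*b)) = (W + b)/(2*b))
r = 9/22 (r = 1/((1/2)*(35 + 9)/9) = 1/((1/2)*(1/9)*44) = 1/(22/9) = 9/22 ≈ 0.40909)
-1372*r + 1308 = -1372*9/22 + 1308 = -6174/11 + 1308 = 8214/11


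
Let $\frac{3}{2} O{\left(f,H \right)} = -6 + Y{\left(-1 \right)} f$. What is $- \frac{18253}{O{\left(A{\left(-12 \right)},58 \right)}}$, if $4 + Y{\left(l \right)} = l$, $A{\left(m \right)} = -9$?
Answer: $- \frac{18253}{26} \approx -702.04$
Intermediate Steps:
$Y{\left(l \right)} = -4 + l$
$O{\left(f,H \right)} = -4 - \frac{10 f}{3}$ ($O{\left(f,H \right)} = \frac{2 \left(-6 + \left(-4 - 1\right) f\right)}{3} = \frac{2 \left(-6 - 5 f\right)}{3} = -4 - \frac{10 f}{3}$)
$- \frac{18253}{O{\left(A{\left(-12 \right)},58 \right)}} = - \frac{18253}{-4 - -30} = - \frac{18253}{-4 + 30} = - \frac{18253}{26}$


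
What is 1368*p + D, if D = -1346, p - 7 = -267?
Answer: -357026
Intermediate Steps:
p = -260 (p = 7 - 267 = -260)
1368*p + D = 1368*(-260) - 1346 = -355680 - 1346 = -357026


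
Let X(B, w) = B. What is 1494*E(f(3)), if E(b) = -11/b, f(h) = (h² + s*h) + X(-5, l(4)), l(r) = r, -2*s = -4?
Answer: -8217/5 ≈ -1643.4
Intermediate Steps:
s = 2 (s = -½*(-4) = 2)
f(h) = -5 + h² + 2*h (f(h) = (h² + 2*h) - 5 = -5 + h² + 2*h)
1494*E(f(3)) = 1494*(-11/(-5 + 3² + 2*3)) = 1494*(-11/(-5 + 9 + 6)) = 1494*(-11/10) = -8217/5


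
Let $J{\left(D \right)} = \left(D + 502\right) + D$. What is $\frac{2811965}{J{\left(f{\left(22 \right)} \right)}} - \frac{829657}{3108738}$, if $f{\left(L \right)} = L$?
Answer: $\frac{18677797986}{3626861} \approx 5149.9$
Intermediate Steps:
$J{\left(D \right)} = 502 + 2 D$ ($J{\left(D \right)} = \left(502 + D\right) + D = 502 + 2 D$)
$\frac{2811965}{J{\left(f{\left(22 \right)} \right)}} - \frac{829657}{3108738} = \frac{2811965}{502 + 2 \cdot 22} - \frac{829657}{3108738} = \frac{2811965}{502 + 44} - \frac{829657}{3108738} = \frac{2811965}{546} - \frac{829657}{3108738} = 2811965 \cdot \frac{1}{546} - \frac{829657}{3108738} = \frac{216305}{42} - \frac{829657}{3108738} = \frac{18677797986}{3626861}$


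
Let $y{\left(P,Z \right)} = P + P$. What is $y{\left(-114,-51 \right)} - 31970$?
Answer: $-32198$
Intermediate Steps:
$y{\left(P,Z \right)} = 2 P$
$y{\left(-114,-51 \right)} - 31970 = 2 \left(-114\right) - 31970 = -228 - 31970 = -32198$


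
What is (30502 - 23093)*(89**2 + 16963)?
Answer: 184365556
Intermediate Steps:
(30502 - 23093)*(89**2 + 16963) = 7409*(7921 + 16963) = 7409*24884 = 184365556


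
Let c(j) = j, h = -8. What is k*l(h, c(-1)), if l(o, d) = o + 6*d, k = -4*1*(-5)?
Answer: -280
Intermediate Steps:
k = 20 (k = -4*(-5) = 20)
k*l(h, c(-1)) = 20*(-8 + 6*(-1)) = 20*(-8 - 6) = 20*(-14) = -280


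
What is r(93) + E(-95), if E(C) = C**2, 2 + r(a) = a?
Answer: 9116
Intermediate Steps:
r(a) = -2 + a
r(93) + E(-95) = (-2 + 93) + (-95)**2 = 91 + 9025 = 9116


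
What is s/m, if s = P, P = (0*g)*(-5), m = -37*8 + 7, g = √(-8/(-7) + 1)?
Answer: 0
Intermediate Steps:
g = √105/7 (g = √(-8*(-⅐) + 1) = √(8/7 + 1) = √(15/7) = √105/7 ≈ 1.4639)
m = -289 (m = -296 + 7 = -289)
P = 0 (P = (0*(√105/7))*(-5) = 0*(-5) = 0)
s = 0
s/m = 0/(-289) = 0*(-1/289) = 0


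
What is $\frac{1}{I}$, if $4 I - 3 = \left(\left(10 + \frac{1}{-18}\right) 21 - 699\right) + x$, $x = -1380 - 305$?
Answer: $- \frac{24}{13033} \approx -0.0018415$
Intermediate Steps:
$x = -1685$ ($x = -1380 - 305 = -1685$)
$I = - \frac{13033}{24}$ ($I = \frac{3}{4} + \frac{\left(\left(10 + \frac{1}{-18}\right) 21 - 699\right) - 1685}{4} = \frac{3}{4} + \frac{\left(\left(10 - \frac{1}{18}\right) 21 - 699\right) - 1685}{4} = \frac{3}{4} + \frac{\left(\frac{179}{18} \cdot 21 - 699\right) - 1685}{4} = \frac{3}{4} + \frac{\left(\frac{1253}{6} - 699\right) - 1685}{4} = \frac{3}{4} + \frac{- \frac{2941}{6} - 1685}{4} = \frac{3}{4} + \frac{1}{4} \left(- \frac{13051}{6}\right) = \frac{3}{4} - \frac{13051}{24} = - \frac{13033}{24} \approx -543.04$)
$\frac{1}{I} = \frac{1}{- \frac{13033}{24}} = - \frac{24}{13033}$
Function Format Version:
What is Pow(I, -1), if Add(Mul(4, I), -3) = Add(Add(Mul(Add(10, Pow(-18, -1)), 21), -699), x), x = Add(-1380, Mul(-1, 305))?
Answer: Rational(-24, 13033) ≈ -0.0018415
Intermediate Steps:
x = -1685 (x = Add(-1380, -305) = -1685)
I = Rational(-13033, 24) (I = Add(Rational(3, 4), Mul(Rational(1, 4), Add(Add(Mul(Add(10, Pow(-18, -1)), 21), -699), -1685))) = Add(Rational(3, 4), Mul(Rational(1, 4), Add(Add(Mul(Add(10, Rational(-1, 18)), 21), -699), -1685))) = Add(Rational(3, 4), Mul(Rational(1, 4), Add(Add(Mul(Rational(179, 18), 21), -699), -1685))) = Add(Rational(3, 4), Mul(Rational(1, 4), Add(Add(Rational(1253, 6), -699), -1685))) = Add(Rational(3, 4), Mul(Rational(1, 4), Add(Rational(-2941, 6), -1685))) = Add(Rational(3, 4), Mul(Rational(1, 4), Rational(-13051, 6))) = Add(Rational(3, 4), Rational(-13051, 24)) = Rational(-13033, 24) ≈ -543.04)
Pow(I, -1) = Pow(Rational(-13033, 24), -1) = Rational(-24, 13033)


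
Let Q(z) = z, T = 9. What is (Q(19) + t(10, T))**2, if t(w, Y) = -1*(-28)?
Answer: 2209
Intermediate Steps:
t(w, Y) = 28
(Q(19) + t(10, T))**2 = (19 + 28)**2 = 47**2 = 2209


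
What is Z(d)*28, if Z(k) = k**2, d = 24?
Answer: 16128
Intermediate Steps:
Z(d)*28 = 24**2*28 = 576*28 = 16128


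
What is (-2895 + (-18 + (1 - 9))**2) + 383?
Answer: -1836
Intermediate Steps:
(-2895 + (-18 + (1 - 9))**2) + 383 = (-2895 + (-18 - 8)**2) + 383 = (-2895 + (-26)**2) + 383 = (-2895 + 676) + 383 = -2219 + 383 = -1836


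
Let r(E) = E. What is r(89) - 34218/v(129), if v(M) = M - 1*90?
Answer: -10249/13 ≈ -788.38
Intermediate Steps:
v(M) = -90 + M (v(M) = M - 90 = -90 + M)
r(89) - 34218/v(129) = 89 - 34218/(-90 + 129) = 89 - 34218/39 = 89 - 34218*1/39 = 89 - 11406/13 = -10249/13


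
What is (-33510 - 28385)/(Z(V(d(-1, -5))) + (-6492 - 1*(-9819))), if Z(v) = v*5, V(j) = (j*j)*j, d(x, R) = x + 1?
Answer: -61895/3327 ≈ -18.604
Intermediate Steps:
d(x, R) = 1 + x
V(j) = j**3 (V(j) = j**2*j = j**3)
Z(v) = 5*v
(-33510 - 28385)/(Z(V(d(-1, -5))) + (-6492 - 1*(-9819))) = (-33510 - 28385)/(5*(1 - 1)**3 + (-6492 - 1*(-9819))) = -61895/(5*0**3 + (-6492 + 9819)) = -61895/(5*0 + 3327) = -61895/(0 + 3327) = -61895/3327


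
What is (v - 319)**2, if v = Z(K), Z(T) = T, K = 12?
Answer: 94249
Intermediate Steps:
v = 12
(v - 319)**2 = (12 - 319)**2 = (-307)**2 = 94249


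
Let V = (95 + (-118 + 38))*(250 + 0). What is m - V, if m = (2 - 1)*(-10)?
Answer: -3760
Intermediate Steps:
V = 3750 (V = (95 - 80)*250 = 15*250 = 3750)
m = -10 (m = 1*(-10) = -10)
m - V = -10 - 1*3750 = -10 - 3750 = -3760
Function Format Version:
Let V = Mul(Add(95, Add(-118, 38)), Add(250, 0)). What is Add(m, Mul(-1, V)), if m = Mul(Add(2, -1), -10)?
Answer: -3760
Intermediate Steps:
V = 3750 (V = Mul(Add(95, -80), 250) = Mul(15, 250) = 3750)
m = -10 (m = Mul(1, -10) = -10)
Add(m, Mul(-1, V)) = Add(-10, Mul(-1, 3750)) = Add(-10, -3750) = -3760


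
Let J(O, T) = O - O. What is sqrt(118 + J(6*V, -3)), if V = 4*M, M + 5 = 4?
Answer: sqrt(118) ≈ 10.863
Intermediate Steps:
M = -1 (M = -5 + 4 = -1)
V = -4 (V = 4*(-1) = -4)
J(O, T) = 0
sqrt(118 + J(6*V, -3)) = sqrt(118 + 0) = sqrt(118)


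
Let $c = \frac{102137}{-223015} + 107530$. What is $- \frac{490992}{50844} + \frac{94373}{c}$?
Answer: $- \frac{892019933165693}{101606229344681} \approx -8.7792$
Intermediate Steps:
$c = \frac{23980700813}{223015}$ ($c = 102137 \left(- \frac{1}{223015}\right) + 107530 = - \frac{102137}{223015} + 107530 = \frac{23980700813}{223015} \approx 1.0753 \cdot 10^{5}$)
$- \frac{490992}{50844} + \frac{94373}{c} = - \frac{490992}{50844} + \frac{94373}{\frac{23980700813}{223015}} = \left(-490992\right) \frac{1}{50844} + 94373 \cdot \frac{223015}{23980700813} = - \frac{40916}{4237} + \frac{21046594595}{23980700813} = - \frac{892019933165693}{101606229344681}$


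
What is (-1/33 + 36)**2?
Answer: 1408969/1089 ≈ 1293.8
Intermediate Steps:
(-1/33 + 36)**2 = (1187/33)**2 = 1408969/1089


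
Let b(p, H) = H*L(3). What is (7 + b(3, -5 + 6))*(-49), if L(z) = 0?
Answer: -343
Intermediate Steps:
b(p, H) = 0 (b(p, H) = H*0 = 0)
(7 + b(3, -5 + 6))*(-49) = (7 + 0)*(-49) = 7*(-49) = -343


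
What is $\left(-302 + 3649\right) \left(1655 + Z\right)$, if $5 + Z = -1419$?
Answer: $773157$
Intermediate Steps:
$Z = -1424$ ($Z = -5 - 1419 = -1424$)
$\left(-302 + 3649\right) \left(1655 + Z\right) = \left(-302 + 3649\right) \left(1655 - 1424\right) = 3347 \cdot 231 = 773157$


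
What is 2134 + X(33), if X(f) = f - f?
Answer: 2134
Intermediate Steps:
X(f) = 0
2134 + X(33) = 2134 + 0 = 2134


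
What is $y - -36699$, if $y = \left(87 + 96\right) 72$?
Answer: $49875$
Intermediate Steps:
$y = 13176$ ($y = 183 \cdot 72 = 13176$)
$y - -36699 = 13176 - -36699 = 13176 + 36699 = 49875$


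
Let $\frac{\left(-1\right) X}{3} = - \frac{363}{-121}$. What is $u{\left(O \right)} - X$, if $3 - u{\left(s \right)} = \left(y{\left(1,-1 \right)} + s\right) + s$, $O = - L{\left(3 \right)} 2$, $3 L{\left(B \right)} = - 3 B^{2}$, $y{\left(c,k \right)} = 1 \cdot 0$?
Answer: $-24$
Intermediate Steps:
$y{\left(c,k \right)} = 0$
$L{\left(B \right)} = - B^{2}$ ($L{\left(B \right)} = \frac{\left(-3\right) B^{2}}{3} = - B^{2}$)
$X = -9$ ($X = - 3 \left(- \frac{363}{-121}\right) = - 3 \left(\left(-363\right) \left(- \frac{1}{121}\right)\right) = \left(-3\right) 3 = -9$)
$O = 18$ ($O = - \left(-1\right) 3^{2} \cdot 2 = - \left(-1\right) 9 \cdot 2 = \left(-1\right) \left(-9\right) 2 = 9 \cdot 2 = 18$)
$u{\left(s \right)} = 3 - 2 s$ ($u{\left(s \right)} = 3 - \left(\left(0 + s\right) + s\right) = 3 - \left(s + s\right) = 3 - 2 s$)
$u{\left(O \right)} - X = \left(3 - 36\right) - -9 = \left(3 - 36\right) + 9 = -33 + 9 = -24$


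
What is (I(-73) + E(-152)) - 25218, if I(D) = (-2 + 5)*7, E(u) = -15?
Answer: -25212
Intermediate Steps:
I(D) = 21 (I(D) = 3*7 = 21)
(I(-73) + E(-152)) - 25218 = (21 - 15) - 25218 = 6 - 25218 = -25212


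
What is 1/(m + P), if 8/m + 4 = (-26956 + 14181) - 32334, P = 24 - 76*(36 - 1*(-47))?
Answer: -45113/283490100 ≈ -0.00015913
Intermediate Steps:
P = -6284 (P = 24 - 76*(36 + 47) = 24 - 76*83 = 24 - 6308 = -6284)
m = -8/45113 (m = 8/(-4 + ((-26956 + 14181) - 32334)) = 8/(-4 + (-12775 - 32334)) = 8/(-4 - 45109) = 8/(-45113) = 8*(-1/45113) = -8/45113 ≈ -0.00017733)
1/(m + P) = 1/(-8/45113 - 6284) = 1/(-283490100/45113) = -45113/283490100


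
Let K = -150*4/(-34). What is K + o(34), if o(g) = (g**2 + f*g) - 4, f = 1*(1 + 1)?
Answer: 21040/17 ≈ 1237.6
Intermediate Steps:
f = 2 (f = 1*2 = 2)
o(g) = -4 + g**2 + 2*g (o(g) = (g**2 + 2*g) - 4 = -4 + g**2 + 2*g)
K = 300/17 (K = -600*(-1/34) = 300/17 ≈ 17.647)
K + o(34) = 300/17 + (-4 + 34**2 + 2*34) = 300/17 + (-4 + 1156 + 68) = 300/17 + 1220 = 21040/17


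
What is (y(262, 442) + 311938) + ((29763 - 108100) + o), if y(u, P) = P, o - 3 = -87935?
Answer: 146111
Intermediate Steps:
o = -87932 (o = 3 - 87935 = -87932)
(y(262, 442) + 311938) + ((29763 - 108100) + o) = (442 + 311938) + ((29763 - 108100) - 87932) = 312380 + (-78337 - 87932) = 312380 - 166269 = 146111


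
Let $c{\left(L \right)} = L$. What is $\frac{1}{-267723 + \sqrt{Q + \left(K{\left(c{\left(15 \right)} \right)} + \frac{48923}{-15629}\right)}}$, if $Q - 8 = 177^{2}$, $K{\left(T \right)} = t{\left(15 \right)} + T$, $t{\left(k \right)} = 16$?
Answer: $- \frac{4184242767}{1120217536107992} - \frac{\sqrt{7661360009321}}{1120217536107992} \approx -3.7377 \cdot 10^{-6}$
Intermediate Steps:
$K{\left(T \right)} = 16 + T$
$Q = 31337$ ($Q = 8 + 177^{2} = 8 + 31329 = 31337$)
$\frac{1}{-267723 + \sqrt{Q + \left(K{\left(c{\left(15 \right)} \right)} + \frac{48923}{-15629}\right)}} = \frac{1}{-267723 + \sqrt{31337 + \left(\left(16 + 15\right) + \frac{48923}{-15629}\right)}} = \frac{1}{-267723 + \sqrt{31337 + \left(31 + 48923 \left(- \frac{1}{15629}\right)\right)}} = \frac{1}{-267723 + \sqrt{31337 + \left(31 - \frac{48923}{15629}\right)}} = \frac{1}{-267723 + \sqrt{31337 + \frac{435576}{15629}}} = \frac{1}{-267723 + \sqrt{\frac{490201549}{15629}}} = \frac{1}{-267723 + \frac{\sqrt{7661360009321}}{15629}}$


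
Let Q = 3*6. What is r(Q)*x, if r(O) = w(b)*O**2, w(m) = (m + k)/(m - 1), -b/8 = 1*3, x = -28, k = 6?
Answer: -163296/25 ≈ -6531.8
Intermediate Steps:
Q = 18
b = -24 (b = -8*3 = -24)
w(m) = (6 + m)/(-1 + m) (w(m) = (m + 6)/(m - 1) = (6 + m)/(-1 + m))
r(O) = 18*O**2/25 (r(O) = ((6 - 24)/(-1 - 24))*O**2 = (-18/(-25))*O**2 = (-1/25*(-18))*O**2 = 18*O**2/25)
r(Q)*x = ((18/25)*18**2)*(-28) = ((18/25)*324)*(-28) = (5832/25)*(-28) = -163296/25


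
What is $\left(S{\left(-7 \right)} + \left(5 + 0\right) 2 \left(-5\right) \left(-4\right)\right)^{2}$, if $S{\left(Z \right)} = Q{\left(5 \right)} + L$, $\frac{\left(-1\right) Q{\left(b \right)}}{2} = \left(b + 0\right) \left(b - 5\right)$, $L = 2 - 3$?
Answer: $39601$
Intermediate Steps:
$L = -1$ ($L = 2 - 3 = -1$)
$Q{\left(b \right)} = - 2 b \left(-5 + b\right)$ ($Q{\left(b \right)} = - 2 \left(b + 0\right) \left(b - 5\right) = - 2 b \left(-5 + b\right)$)
$S{\left(Z \right)} = -1$ ($S{\left(Z \right)} = 2 \cdot 5 \left(5 - 5\right) - 1 = 2 \cdot 5 \cdot 0 - 1 = 0 - 1 = -1$)
$\left(S{\left(-7 \right)} + \left(5 + 0\right) 2 \left(-5\right) \left(-4\right)\right)^{2} = \left(-1 + \left(5 + 0\right) 2 \left(-5\right) \left(-4\right)\right)^{2} = \left(-1 + 5 \left(\left(-10\right) \left(-4\right)\right)\right)^{2} = \left(-1 + 5 \cdot 40\right)^{2} = \left(-1 + 200\right)^{2} = 199^{2} = 39601$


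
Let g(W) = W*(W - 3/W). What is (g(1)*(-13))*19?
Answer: 494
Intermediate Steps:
(g(1)*(-13))*19 = ((-3 + 1²)*(-13))*19 = ((-3 + 1)*(-13))*19 = -2*(-13)*19 = 26*19 = 494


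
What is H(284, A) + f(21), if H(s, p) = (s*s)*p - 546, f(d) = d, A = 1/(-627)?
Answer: -409831/627 ≈ -653.64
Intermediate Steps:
A = -1/627 ≈ -0.0015949
H(s, p) = -546 + p*s² (H(s, p) = s²*p - 546 = p*s² - 546 = -546 + p*s²)
H(284, A) + f(21) = (-546 - 1/627*284²) + 21 = (-546 - 1/627*80656) + 21 = (-546 - 80656/627) + 21 = -422998/627 + 21 = -409831/627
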